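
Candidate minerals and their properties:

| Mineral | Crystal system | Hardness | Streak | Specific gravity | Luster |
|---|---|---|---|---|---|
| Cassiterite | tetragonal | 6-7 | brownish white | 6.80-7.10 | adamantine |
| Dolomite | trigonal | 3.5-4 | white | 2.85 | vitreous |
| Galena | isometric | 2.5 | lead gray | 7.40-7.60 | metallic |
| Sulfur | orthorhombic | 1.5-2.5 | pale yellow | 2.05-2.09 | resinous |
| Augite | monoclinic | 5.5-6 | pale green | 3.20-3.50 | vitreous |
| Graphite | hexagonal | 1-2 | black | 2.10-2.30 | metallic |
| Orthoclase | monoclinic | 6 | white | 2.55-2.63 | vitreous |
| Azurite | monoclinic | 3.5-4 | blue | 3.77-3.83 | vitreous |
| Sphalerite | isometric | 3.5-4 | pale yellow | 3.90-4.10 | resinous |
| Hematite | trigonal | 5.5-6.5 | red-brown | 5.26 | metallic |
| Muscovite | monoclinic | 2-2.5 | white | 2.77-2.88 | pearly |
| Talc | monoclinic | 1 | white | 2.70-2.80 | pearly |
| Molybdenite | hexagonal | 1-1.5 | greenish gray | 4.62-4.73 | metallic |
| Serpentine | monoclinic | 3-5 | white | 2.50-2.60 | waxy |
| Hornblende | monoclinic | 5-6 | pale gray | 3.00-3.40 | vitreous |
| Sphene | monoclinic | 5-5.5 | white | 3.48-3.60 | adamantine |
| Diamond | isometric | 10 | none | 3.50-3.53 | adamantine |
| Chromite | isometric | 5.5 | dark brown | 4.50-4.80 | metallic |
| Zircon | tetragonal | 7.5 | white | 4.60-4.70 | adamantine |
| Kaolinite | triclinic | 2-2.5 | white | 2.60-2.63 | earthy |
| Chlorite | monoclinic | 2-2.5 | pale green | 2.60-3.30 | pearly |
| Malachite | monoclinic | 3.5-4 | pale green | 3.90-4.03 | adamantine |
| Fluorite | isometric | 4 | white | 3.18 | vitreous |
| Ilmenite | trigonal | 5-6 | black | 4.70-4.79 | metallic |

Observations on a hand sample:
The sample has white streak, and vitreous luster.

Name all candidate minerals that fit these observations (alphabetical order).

White streak: Dolomite, Orthoclase, Muscovite, Talc, Serpentine, Sphene, Zircon, Kaolinite, Fluorite remain.
Vitreous luster: Dolomite, Orthoclase, Fluorite remain.
Consistent with every observation: Dolomite, Fluorite, Orthoclase.

Dolomite, Fluorite, Orthoclase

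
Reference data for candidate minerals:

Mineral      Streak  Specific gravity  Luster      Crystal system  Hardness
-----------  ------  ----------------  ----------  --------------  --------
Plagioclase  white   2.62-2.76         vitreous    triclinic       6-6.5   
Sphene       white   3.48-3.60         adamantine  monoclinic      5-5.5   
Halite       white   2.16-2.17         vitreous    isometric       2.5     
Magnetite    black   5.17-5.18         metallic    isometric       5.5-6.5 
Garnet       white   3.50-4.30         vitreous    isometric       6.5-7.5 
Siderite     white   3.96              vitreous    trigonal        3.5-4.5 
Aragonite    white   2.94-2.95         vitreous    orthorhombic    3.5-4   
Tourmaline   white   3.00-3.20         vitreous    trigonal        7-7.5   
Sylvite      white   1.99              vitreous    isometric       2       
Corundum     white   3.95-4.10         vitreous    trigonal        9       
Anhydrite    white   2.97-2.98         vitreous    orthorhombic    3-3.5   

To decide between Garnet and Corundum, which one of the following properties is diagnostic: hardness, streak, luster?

hardness

Hardness: Garnet 6.5-7.5, Corundum 9 — these differ.
Streak: both white — identical.
Luster: both vitreous — identical.
Only hardness differs between Garnet and Corundum among the listed tests.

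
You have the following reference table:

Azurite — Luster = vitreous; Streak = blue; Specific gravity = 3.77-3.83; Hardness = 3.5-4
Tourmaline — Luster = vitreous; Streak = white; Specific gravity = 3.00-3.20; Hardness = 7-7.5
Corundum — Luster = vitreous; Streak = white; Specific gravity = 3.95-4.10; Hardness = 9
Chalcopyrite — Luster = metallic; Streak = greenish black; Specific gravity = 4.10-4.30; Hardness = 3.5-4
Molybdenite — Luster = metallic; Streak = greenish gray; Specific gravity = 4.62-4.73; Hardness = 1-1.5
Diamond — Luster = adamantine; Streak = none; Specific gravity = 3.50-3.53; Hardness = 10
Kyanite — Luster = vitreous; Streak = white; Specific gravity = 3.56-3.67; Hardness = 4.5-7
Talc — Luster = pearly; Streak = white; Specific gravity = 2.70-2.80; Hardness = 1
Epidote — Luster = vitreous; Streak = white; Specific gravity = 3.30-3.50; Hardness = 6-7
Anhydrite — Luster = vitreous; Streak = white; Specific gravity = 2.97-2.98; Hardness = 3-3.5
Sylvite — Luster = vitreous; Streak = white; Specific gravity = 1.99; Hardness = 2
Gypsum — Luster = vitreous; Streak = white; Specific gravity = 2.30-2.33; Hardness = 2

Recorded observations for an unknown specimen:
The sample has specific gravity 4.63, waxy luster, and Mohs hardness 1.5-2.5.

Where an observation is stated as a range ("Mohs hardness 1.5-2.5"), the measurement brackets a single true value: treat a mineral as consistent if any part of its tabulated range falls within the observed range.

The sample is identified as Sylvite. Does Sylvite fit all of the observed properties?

Specific gravity 4.63 — Sylvite has SG 1.99; a mismatch.
Waxy luster — Sylvite has vitreous luster; a mismatch.
Mohs hardness 1.5-2.5 — matches Sylvite (hardness 2).
2 of the observed properties are inconsistent with Sylvite.

Inconsistent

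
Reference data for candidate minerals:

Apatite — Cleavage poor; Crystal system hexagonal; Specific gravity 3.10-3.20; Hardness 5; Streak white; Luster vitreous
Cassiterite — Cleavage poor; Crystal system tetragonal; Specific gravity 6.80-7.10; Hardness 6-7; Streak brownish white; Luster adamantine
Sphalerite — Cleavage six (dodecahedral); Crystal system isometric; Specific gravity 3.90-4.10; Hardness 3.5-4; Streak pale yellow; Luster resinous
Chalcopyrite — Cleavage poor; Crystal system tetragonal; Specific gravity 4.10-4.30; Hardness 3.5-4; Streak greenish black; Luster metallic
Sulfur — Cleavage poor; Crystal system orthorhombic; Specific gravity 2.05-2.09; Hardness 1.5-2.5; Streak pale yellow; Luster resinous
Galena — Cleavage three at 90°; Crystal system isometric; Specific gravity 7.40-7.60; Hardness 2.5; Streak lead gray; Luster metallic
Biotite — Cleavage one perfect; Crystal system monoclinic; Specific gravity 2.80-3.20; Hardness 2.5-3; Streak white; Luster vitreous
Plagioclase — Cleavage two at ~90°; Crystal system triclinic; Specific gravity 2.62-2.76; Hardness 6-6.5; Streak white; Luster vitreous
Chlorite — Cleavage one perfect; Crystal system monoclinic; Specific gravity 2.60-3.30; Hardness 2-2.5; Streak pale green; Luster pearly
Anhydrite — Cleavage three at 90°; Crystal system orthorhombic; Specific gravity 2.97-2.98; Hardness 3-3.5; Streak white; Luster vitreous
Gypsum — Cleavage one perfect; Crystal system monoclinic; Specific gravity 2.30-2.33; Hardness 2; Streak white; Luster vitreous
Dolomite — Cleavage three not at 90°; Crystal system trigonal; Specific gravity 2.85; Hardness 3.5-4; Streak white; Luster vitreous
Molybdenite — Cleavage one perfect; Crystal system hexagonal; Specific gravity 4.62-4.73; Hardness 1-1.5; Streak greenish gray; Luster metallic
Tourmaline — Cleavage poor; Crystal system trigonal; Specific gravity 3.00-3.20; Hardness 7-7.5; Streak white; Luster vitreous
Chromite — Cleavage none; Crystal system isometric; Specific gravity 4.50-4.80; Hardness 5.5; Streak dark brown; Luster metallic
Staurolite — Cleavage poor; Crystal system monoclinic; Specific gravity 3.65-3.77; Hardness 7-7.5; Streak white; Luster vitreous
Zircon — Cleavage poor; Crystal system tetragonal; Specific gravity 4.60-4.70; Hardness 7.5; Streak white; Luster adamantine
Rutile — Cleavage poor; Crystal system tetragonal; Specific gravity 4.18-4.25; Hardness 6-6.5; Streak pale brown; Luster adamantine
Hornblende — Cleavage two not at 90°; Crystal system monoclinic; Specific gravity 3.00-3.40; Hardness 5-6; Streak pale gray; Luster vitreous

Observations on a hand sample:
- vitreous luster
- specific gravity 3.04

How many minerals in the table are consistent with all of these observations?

3

Vitreous luster — Apatite, Biotite, Plagioclase, Anhydrite, Gypsum, Dolomite, Tourmaline, Staurolite, Hornblende remain.
Specific gravity 3.04 — only Biotite, Tourmaline, Hornblende remain.
Consistent with every observation: Biotite, Hornblende, Tourmaline.
That is 3 minerals.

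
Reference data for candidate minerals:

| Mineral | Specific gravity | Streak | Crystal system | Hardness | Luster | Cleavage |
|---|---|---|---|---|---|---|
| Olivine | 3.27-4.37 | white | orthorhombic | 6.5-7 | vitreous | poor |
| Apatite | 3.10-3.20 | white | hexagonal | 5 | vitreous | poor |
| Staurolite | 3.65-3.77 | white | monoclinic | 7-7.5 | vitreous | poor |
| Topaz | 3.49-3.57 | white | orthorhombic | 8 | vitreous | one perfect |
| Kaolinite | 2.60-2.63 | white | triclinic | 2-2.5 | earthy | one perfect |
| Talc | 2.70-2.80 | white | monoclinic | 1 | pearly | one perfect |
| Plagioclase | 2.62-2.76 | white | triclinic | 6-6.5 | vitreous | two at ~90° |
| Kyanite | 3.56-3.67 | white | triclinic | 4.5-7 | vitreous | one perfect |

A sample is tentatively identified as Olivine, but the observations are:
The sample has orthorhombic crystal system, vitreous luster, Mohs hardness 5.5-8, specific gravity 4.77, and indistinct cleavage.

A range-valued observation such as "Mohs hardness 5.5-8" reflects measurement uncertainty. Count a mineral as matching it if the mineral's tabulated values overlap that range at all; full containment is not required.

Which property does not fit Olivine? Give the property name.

Orthorhombic crystal system: Olivine has orthorhombic system — within range.
Vitreous luster: Olivine has vitreous luster — within range.
Mohs hardness 5.5-8: Olivine has hardness 6.5-7 — within range.
Specific gravity 4.77: Olivine has SG 3.27-4.37 — inconsistent.
Indistinct cleavage: Olivine has cleavage poor — within range.
Everything matches except the specific gravity.

specific gravity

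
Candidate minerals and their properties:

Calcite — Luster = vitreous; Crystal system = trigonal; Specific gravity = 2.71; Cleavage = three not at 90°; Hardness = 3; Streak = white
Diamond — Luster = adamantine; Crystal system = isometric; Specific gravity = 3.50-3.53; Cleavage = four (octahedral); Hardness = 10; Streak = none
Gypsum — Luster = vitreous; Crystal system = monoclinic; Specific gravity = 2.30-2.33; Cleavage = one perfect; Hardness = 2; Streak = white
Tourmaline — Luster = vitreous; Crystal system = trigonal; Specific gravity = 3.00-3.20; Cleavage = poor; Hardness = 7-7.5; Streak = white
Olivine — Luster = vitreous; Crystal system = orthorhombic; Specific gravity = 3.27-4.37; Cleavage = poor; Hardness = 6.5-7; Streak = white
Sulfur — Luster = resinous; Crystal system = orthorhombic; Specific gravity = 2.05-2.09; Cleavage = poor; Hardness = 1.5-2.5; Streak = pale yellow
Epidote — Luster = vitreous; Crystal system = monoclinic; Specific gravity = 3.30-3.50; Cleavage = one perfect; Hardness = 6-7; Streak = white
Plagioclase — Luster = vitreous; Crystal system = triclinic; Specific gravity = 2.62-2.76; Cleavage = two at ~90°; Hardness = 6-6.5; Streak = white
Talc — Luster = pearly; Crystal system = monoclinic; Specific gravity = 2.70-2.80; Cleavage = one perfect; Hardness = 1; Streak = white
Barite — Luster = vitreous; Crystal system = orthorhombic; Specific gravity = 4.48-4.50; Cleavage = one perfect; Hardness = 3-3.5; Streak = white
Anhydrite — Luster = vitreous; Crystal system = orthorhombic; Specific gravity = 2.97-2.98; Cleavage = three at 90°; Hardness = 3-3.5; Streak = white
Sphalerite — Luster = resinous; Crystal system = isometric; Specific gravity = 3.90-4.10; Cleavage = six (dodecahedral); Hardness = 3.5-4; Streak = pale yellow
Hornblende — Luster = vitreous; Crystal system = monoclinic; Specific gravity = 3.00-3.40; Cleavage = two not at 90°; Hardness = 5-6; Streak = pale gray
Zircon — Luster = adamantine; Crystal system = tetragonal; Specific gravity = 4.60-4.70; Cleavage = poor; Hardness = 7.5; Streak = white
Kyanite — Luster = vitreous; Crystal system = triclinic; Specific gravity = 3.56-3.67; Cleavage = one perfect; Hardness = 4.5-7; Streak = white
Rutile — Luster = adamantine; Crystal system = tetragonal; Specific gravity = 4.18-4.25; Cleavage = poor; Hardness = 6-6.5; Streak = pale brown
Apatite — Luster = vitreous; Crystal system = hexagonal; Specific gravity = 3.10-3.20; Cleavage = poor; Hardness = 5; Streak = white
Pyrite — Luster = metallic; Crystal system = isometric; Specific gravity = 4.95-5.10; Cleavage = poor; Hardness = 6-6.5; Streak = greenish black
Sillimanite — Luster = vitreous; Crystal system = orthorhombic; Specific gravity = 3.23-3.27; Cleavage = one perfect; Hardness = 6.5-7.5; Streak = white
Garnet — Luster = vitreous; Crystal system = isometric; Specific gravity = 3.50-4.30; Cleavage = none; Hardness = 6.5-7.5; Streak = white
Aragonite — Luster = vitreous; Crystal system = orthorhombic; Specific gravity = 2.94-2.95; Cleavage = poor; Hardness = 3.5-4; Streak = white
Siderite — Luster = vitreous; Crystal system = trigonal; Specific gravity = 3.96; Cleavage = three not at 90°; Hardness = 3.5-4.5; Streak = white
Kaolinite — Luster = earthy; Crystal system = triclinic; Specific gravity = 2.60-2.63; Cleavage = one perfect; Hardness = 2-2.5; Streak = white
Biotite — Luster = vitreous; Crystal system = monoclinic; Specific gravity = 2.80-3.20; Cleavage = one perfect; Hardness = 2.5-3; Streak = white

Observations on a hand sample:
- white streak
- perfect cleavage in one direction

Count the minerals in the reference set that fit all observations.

White streak rules out Diamond, Sulfur, Sphalerite, Hornblende, Rutile, Pyrite.
Perfect cleavage in one direction — leaves Gypsum, Epidote, Talc, Barite, Kyanite, Sillimanite, Kaolinite, Biotite.
Consistent with every observation: Barite, Biotite, Epidote, Gypsum, Kaolinite, Kyanite, Sillimanite, Talc.
That is 8 minerals.

8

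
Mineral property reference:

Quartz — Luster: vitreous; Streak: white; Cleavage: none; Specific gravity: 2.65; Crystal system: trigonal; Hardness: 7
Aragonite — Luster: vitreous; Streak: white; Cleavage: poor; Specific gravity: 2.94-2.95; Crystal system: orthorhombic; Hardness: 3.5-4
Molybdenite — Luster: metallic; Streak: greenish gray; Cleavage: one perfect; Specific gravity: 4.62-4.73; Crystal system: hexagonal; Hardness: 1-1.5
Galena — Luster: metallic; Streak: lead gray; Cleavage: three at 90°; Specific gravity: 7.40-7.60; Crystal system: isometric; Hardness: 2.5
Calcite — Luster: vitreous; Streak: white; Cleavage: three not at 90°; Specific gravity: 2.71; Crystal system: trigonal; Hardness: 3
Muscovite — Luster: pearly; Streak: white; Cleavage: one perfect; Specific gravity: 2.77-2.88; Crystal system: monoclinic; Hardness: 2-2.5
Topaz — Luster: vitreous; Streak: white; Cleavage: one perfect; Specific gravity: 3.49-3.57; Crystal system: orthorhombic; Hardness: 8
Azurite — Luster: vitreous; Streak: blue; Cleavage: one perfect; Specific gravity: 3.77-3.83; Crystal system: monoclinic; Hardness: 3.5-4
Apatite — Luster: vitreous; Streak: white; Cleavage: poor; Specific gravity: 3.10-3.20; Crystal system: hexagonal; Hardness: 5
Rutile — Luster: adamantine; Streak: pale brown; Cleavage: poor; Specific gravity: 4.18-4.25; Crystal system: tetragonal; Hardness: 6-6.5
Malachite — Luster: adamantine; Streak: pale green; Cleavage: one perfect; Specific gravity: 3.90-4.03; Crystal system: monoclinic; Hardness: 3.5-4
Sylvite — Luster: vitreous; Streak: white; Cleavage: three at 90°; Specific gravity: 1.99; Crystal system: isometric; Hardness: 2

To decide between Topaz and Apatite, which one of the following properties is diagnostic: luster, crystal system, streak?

Luster: both vitreous — shared.
Crystal system: Topaz orthorhombic, Apatite hexagonal — these differ.
Streak: both white — shared.
Of the listed properties, crystal system is the one that separates them.

crystal system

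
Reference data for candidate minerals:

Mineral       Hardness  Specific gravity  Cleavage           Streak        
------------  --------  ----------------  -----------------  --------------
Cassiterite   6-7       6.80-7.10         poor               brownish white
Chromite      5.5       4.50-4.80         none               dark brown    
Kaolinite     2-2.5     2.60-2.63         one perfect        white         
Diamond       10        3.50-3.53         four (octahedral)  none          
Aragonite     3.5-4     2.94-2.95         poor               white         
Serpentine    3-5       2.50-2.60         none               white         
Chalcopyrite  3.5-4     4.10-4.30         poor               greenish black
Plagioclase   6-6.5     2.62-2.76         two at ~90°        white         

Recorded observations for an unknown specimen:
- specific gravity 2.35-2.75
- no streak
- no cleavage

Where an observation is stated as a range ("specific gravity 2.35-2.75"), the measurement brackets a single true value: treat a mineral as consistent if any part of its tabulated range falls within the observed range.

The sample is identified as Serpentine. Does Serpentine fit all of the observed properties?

Inconsistent

Specific gravity 2.35-2.75 — fits Serpentine (SG 2.50-2.60).
No streak — Serpentine has white streak; inconsistent.
No cleavage — fits Serpentine (cleavage none).
Serpentine is excluded by the streak.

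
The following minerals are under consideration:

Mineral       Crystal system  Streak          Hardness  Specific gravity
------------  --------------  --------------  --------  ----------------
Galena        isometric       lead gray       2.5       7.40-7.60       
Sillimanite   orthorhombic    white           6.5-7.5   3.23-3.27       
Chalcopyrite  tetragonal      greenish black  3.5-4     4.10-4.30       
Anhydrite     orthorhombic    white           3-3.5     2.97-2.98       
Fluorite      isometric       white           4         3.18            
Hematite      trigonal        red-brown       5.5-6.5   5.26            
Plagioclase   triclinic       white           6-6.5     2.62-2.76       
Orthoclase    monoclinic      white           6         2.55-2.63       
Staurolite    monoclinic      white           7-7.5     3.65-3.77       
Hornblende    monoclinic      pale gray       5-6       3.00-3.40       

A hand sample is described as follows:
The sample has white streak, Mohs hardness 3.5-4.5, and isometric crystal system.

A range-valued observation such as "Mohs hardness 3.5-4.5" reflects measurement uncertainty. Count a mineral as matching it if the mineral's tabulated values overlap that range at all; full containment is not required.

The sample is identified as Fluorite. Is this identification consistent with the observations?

White streak — agrees with Fluorite (white streak).
Mohs hardness 3.5-4.5 — agrees with Fluorite (hardness 4).
Isometric crystal system — agrees with Fluorite (isometric system).
Every observed property is compatible with the reference values for Fluorite.

Yes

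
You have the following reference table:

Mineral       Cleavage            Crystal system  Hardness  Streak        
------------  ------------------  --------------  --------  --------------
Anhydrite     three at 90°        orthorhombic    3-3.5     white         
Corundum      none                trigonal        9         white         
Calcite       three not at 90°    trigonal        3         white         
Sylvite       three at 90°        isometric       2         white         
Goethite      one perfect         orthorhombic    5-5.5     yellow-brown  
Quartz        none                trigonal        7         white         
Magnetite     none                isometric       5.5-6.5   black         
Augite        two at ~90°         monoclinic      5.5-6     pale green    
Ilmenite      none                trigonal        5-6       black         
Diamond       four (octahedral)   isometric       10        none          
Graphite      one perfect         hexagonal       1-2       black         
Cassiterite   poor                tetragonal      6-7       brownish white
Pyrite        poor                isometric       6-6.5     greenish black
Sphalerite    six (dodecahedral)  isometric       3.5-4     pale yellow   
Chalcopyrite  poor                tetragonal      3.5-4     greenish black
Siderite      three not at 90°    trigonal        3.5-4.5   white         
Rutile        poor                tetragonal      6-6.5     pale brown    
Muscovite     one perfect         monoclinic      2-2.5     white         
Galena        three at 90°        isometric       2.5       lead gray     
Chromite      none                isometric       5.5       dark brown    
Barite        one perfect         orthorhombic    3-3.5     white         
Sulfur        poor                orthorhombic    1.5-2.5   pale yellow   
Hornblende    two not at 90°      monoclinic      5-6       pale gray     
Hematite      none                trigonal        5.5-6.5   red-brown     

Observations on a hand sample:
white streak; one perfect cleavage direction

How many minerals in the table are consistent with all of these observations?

White streak — narrows the field to Anhydrite, Corundum, Calcite, Sylvite, Quartz, Siderite, Muscovite, Barite.
One perfect cleavage direction — leaves Muscovite, Barite.
The minerals that satisfy all observations are Barite, Muscovite.
That is 2 minerals.

2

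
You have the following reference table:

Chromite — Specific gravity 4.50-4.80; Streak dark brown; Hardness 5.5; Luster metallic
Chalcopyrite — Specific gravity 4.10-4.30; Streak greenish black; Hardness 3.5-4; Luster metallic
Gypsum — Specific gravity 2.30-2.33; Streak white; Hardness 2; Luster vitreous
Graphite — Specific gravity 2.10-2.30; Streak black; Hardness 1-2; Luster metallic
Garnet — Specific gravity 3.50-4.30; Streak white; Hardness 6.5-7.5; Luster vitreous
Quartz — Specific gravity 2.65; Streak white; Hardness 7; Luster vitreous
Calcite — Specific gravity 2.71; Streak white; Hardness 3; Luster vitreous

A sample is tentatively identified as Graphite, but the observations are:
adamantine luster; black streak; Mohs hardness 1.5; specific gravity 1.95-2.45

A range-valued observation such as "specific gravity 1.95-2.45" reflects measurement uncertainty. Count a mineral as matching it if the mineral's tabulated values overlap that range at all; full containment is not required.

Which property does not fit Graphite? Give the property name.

luster

Adamantine luster: Graphite has metallic luster — outside the reference range.
Black streak: Graphite has black streak — agrees.
Mohs hardness 1.5: Graphite has hardness 1-2 — agrees.
Specific gravity 1.95-2.45: Graphite has SG 2.10-2.30 — agrees.
Everything matches except the luster.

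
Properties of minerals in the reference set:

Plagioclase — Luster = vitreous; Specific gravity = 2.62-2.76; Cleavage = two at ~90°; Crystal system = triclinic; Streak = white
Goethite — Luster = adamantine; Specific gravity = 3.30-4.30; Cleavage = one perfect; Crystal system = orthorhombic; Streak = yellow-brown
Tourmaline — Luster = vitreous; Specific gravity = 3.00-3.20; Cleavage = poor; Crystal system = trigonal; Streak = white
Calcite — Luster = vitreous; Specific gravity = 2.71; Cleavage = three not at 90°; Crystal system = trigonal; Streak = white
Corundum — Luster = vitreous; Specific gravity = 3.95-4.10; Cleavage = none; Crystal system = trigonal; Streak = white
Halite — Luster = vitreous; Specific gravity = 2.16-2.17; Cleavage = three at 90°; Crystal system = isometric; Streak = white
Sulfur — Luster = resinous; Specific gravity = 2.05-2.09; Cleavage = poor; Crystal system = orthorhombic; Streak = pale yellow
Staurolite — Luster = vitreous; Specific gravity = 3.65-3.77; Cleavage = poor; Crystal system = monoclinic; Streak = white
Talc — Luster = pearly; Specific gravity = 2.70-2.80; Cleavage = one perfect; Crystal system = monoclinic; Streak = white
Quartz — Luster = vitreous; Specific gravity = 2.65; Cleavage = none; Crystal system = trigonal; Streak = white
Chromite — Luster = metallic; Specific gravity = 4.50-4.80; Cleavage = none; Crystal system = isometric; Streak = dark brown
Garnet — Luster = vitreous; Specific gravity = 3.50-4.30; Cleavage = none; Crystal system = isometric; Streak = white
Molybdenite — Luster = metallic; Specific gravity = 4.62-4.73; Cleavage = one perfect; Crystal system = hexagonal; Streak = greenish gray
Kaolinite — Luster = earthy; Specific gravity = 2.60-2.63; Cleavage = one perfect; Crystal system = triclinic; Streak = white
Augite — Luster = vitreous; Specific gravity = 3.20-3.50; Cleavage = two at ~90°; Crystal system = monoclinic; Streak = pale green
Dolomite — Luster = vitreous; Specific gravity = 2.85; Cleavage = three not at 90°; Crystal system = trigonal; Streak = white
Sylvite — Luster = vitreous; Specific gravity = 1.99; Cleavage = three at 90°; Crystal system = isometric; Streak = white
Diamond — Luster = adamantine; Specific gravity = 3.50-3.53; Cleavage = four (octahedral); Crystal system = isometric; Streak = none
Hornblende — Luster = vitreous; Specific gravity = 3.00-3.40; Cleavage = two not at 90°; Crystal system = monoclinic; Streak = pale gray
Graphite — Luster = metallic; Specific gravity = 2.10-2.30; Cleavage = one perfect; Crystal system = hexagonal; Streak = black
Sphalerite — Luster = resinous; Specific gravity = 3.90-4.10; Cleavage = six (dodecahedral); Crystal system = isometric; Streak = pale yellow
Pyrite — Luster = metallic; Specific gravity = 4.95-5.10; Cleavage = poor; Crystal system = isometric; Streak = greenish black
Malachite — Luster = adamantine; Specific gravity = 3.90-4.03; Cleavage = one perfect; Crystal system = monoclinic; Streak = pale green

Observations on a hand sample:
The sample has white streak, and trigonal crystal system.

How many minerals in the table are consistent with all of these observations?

White streak — narrows the field to Plagioclase, Tourmaline, Calcite, Corundum, Halite, Staurolite, Talc, Quartz, Garnet, Kaolinite, Dolomite, Sylvite.
Trigonal crystal system — leaves Tourmaline, Calcite, Corundum, Quartz, Dolomite.
Remaining candidates: Calcite, Corundum, Dolomite, Quartz, Tourmaline.
That is 5 minerals.

5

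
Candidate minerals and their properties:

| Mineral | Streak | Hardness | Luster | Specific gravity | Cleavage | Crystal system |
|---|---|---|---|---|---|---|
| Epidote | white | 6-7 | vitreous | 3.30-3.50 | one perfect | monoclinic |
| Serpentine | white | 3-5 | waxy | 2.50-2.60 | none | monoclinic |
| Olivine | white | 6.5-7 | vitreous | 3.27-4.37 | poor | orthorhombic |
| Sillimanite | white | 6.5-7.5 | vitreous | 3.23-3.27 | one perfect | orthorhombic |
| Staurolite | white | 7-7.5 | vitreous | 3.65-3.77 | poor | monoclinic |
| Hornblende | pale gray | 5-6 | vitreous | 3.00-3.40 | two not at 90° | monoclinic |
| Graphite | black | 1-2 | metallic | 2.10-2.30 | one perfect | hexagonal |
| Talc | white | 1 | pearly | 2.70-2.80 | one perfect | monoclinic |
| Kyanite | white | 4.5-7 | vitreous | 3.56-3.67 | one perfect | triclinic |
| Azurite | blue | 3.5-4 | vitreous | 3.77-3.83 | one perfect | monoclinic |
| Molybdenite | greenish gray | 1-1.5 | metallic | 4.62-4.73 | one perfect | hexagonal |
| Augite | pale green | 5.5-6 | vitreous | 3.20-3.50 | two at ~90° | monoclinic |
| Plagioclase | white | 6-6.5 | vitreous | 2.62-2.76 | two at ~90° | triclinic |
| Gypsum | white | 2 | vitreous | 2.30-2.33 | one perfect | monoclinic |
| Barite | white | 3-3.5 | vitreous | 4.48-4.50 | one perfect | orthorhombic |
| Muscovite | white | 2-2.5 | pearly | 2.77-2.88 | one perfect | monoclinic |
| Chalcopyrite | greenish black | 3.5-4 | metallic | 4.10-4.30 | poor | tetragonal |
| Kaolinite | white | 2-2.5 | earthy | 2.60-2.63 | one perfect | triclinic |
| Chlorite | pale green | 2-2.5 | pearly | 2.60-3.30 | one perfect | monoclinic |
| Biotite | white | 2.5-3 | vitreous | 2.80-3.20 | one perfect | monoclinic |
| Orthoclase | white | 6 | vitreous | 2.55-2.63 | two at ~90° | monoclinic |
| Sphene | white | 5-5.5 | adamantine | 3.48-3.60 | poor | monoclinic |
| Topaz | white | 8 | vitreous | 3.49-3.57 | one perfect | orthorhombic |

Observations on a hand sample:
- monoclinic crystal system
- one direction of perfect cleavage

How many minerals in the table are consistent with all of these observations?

Monoclinic crystal system — Epidote, Serpentine, Staurolite, Hornblende, Talc, Azurite, Augite, Gypsum, Muscovite, Chlorite, Biotite, Orthoclase, Sphene remain.
One direction of perfect cleavage eliminates Serpentine, Staurolite, Hornblende, Augite, Orthoclase, Sphene.
Remaining candidates: Azurite, Biotite, Chlorite, Epidote, Gypsum, Muscovite, Talc.
That is 7 minerals.

7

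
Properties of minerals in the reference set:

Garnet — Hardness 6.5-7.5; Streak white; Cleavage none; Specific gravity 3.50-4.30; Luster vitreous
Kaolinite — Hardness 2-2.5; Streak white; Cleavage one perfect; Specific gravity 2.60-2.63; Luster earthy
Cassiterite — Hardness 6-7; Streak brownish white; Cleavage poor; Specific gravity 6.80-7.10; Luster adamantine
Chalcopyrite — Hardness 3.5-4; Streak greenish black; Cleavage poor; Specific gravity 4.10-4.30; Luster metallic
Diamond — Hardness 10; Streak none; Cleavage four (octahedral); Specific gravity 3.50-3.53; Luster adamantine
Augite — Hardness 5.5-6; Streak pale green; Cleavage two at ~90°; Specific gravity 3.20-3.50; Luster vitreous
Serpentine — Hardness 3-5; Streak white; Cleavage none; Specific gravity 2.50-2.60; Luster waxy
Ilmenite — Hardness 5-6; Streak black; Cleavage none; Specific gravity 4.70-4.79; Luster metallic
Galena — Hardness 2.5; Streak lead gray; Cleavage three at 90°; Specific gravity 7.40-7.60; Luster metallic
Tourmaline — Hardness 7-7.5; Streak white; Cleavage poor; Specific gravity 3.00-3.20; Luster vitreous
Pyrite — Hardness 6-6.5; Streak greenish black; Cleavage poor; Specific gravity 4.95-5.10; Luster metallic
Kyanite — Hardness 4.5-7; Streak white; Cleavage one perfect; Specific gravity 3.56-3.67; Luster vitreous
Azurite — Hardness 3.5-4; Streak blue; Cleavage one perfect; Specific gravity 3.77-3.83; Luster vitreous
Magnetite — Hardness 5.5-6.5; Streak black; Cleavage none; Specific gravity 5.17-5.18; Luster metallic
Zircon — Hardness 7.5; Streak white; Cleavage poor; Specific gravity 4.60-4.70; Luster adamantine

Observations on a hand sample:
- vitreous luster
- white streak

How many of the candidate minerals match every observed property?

Vitreous luster — only Garnet, Augite, Tourmaline, Kyanite, Azurite remain.
White streak eliminates Augite, Azurite.
Remaining candidates: Garnet, Kyanite, Tourmaline.
That is 3 minerals.

3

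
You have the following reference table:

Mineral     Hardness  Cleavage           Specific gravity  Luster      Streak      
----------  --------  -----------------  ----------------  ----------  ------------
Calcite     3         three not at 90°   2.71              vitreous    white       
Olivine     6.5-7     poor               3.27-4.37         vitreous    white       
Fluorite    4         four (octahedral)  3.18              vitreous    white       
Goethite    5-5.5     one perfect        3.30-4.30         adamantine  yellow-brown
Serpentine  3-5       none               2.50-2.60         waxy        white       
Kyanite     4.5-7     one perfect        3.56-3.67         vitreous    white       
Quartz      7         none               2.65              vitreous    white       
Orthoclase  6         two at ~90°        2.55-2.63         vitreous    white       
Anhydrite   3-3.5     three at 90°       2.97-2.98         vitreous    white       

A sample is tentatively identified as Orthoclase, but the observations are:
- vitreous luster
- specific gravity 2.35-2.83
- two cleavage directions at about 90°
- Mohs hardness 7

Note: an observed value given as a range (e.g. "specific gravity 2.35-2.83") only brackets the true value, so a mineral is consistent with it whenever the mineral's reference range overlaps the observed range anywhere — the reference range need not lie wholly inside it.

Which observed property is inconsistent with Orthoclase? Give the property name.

Vitreous luster: Orthoclase has vitreous luster — matches.
Specific gravity 2.35-2.83: Orthoclase has SG 2.55-2.63 — matches.
Two cleavage directions at about 90°: Orthoclase has cleavage two at ~90° — matches.
Mohs hardness 7: Orthoclase has hardness 6 — outside the reference range.
Only the hardness is inconsistent.

hardness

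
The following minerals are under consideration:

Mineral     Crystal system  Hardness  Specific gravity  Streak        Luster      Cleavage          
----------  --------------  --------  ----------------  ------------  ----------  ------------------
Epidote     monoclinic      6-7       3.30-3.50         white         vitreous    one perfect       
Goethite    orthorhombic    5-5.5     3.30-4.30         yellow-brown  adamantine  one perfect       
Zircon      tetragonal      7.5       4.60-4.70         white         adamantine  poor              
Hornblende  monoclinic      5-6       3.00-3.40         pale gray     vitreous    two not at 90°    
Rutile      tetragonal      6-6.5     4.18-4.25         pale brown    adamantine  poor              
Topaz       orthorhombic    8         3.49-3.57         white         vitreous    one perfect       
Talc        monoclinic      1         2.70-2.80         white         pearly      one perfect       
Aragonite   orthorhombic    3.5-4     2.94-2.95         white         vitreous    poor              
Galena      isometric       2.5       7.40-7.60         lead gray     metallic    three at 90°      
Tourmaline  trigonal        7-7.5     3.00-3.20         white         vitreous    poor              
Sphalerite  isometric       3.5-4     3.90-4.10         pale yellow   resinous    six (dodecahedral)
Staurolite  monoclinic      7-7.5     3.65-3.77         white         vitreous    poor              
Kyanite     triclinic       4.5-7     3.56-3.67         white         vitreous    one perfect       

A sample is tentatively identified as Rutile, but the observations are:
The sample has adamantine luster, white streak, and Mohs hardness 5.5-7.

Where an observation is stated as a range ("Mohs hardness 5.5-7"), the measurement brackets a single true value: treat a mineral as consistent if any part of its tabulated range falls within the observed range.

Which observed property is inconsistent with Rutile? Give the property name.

Adamantine luster: Rutile has adamantine luster — within range.
White streak: Rutile has pale brown streak — inconsistent.
Mohs hardness 5.5-7: Rutile has hardness 6-6.5 — within range.
The streak is the one property that does not fit.

streak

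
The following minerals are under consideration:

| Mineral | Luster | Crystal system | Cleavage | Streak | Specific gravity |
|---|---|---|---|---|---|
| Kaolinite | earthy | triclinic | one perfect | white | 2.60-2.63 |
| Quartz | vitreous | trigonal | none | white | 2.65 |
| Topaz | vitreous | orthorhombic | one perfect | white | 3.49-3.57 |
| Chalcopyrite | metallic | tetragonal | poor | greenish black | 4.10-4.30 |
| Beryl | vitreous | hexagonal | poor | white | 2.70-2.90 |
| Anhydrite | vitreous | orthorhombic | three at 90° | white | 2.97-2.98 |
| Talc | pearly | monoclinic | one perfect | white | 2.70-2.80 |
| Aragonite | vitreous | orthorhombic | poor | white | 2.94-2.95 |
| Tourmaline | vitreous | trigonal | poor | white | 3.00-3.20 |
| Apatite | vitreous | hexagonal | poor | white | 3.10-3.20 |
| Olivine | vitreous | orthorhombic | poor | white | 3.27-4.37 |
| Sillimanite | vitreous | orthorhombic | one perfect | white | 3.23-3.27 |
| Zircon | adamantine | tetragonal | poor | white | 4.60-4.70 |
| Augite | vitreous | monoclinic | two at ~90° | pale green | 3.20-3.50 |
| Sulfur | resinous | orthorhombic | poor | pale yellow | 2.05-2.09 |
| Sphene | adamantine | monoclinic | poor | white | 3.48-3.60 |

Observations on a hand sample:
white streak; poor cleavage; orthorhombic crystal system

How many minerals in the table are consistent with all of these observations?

White streak is inconsistent with Chalcopyrite, Augite, Sulfur.
Poor cleavage excludes Kaolinite, Quartz, Topaz, Anhydrite, Talc, Sillimanite.
Orthorhombic crystal system — only Aragonite, Olivine remain.
Remaining candidates: Aragonite, Olivine.
That is 2 minerals.

2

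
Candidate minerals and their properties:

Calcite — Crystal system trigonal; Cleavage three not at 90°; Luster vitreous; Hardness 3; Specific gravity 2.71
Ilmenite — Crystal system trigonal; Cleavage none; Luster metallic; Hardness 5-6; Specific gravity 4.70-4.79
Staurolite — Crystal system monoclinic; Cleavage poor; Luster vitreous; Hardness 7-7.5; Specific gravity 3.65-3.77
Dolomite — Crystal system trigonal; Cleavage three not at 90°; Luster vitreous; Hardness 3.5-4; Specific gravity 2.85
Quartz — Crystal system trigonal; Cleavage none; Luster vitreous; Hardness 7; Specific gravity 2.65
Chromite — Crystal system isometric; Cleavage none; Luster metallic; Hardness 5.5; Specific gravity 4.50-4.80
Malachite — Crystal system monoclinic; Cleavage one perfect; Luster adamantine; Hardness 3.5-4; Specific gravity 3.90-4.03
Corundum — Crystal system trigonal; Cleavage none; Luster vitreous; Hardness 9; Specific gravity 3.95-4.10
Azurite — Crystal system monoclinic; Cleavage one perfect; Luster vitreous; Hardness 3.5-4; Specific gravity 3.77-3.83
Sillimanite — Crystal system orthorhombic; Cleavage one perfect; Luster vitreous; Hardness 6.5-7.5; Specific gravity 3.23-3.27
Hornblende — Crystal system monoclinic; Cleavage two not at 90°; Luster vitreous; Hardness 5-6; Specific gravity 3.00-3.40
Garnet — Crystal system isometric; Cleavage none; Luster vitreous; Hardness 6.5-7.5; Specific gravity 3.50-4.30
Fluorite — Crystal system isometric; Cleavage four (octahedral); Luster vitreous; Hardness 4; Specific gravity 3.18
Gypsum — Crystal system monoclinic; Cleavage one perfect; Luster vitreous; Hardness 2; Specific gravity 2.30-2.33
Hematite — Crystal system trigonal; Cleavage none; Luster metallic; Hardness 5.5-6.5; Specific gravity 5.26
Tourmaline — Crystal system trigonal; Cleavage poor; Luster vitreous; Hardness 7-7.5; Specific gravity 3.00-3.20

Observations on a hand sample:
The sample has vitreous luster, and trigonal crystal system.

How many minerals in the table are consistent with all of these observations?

5

Vitreous luster is inconsistent with Ilmenite, Chromite, Malachite, Hematite.
Trigonal crystal system — leaves Calcite, Dolomite, Quartz, Corundum, Tourmaline.
The minerals that satisfy all observations are Calcite, Corundum, Dolomite, Quartz, Tourmaline.
That is 5 minerals.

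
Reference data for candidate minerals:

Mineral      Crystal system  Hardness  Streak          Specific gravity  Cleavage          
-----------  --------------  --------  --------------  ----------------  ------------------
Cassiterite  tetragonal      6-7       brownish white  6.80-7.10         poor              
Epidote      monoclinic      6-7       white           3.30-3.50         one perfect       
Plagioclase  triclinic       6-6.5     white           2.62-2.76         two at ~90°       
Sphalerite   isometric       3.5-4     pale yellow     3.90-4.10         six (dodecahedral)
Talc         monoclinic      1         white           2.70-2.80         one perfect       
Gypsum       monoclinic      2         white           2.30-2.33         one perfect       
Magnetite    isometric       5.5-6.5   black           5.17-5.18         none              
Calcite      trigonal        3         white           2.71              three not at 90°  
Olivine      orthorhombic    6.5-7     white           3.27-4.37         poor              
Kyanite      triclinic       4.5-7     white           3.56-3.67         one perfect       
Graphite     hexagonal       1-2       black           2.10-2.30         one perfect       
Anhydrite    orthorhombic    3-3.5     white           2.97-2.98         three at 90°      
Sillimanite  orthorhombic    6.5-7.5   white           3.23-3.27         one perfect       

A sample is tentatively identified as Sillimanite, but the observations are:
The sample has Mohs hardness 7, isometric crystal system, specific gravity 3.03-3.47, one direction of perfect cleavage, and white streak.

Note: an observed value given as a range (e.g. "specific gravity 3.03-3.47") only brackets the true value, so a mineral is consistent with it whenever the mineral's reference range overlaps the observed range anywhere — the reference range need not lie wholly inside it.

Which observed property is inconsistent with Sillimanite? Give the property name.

crystal system

Mohs hardness 7: Sillimanite has hardness 6.5-7.5 — within range.
Isometric crystal system: Sillimanite has orthorhombic system — does not match.
Specific gravity 3.03-3.47: Sillimanite has SG 3.23-3.27 — within range.
One direction of perfect cleavage: Sillimanite has cleavage one perfect — within range.
White streak: Sillimanite has white streak — within range.
The crystal system is the one property that does not fit.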